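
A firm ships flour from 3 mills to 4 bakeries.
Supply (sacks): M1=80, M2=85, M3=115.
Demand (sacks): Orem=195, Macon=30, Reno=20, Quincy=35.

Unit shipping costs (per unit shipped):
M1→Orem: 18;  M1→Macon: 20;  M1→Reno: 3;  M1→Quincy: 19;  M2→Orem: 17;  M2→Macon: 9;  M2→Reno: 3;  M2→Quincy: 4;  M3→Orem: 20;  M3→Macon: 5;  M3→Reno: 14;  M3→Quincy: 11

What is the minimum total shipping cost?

3980

An optimal shipping plan:
  M1–Orem: 60 × 18 = 1080
  M1–Reno: 20 × 3 = 60
  M2–Orem: 50 × 17 = 850
  M2–Quincy: 35 × 4 = 140
  M3–Orem: 85 × 20 = 1700
  M3–Macon: 30 × 5 = 150
Total = 1080 + 60 + 850 + 140 + 1700 + 150 = 3980.
(Supply check: M1 ships 80; M2 ships 85; M3 ships 115.)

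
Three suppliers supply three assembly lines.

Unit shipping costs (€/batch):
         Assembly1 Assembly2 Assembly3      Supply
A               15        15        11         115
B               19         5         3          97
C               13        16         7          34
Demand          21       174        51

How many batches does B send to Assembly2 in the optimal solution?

97

Solving gives:
  A→Assembly1: 21 × €15 = €315
  A→Assembly2: 77 × €15 = €1155
  A→Assembly3: 17 × €11 = €187
  B→Assembly2: 97 × €5 = €485
  C→Assembly3: 34 × €7 = €238
Total cost = €2380.
So B→Assembly2 carries 97 batches.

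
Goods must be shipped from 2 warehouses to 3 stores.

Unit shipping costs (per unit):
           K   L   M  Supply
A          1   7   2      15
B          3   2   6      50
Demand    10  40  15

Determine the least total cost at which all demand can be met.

140

A cheapest plan:
  A–M: 15 units
  B–K: 10 units
  B–L: 40 units
Total cost = 140.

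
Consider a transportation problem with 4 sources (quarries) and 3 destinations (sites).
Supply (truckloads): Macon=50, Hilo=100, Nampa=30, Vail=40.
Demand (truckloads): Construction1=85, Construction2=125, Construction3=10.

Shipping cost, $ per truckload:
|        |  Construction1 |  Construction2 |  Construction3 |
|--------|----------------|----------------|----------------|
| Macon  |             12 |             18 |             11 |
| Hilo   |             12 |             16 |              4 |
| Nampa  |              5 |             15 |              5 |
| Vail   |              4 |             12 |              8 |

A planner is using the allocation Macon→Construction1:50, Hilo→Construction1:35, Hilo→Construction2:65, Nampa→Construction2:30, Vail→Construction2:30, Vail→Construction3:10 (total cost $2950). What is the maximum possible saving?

Current plan cost = 50·12 + 35·12 + 65·16 + 30·15 + 30·12 + 10·8 = $2950.
Optimal plan:
  Macon→Construction1: 15 × $12 = $180
  Macon→Construction2: 35 × $18 = $630
  Hilo→Construction2: 90 × $16 = $1440
  Hilo→Construction3: 10 × $4 = $40
  Nampa→Construction1: 30 × $5 = $150
  Vail→Construction1: 40 × $4 = $160
Optimal cost = $2600.
Saving = 2950 − 2600 = $350.

350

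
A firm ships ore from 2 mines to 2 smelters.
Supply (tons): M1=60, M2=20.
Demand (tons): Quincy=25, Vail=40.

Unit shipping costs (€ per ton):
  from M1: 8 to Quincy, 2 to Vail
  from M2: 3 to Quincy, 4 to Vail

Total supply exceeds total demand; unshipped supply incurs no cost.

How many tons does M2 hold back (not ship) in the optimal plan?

0

Minimum-cost shipments:
  M1→Quincy: 5 × €8 = €40
  M1→Vail: 40 × €2 = €80
  M2→Quincy: 20 × €3 = €60
Total cost = €180.
M2 ships 20 of its 20, leaving 0.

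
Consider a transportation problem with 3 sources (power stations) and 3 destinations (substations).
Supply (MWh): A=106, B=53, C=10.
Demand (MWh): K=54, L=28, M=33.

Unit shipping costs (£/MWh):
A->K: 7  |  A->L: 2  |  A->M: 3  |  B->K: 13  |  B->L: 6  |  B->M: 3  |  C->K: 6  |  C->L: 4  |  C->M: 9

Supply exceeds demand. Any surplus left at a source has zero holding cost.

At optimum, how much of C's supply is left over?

An optimal plan:
  A->K: 44 × £7 = £308
  A->L: 28 × £2 = £56
  B->M: 33 × £3 = £99
  C->K: 10 × £6 = £60
Total cost = £523.
C ships 10 of its 10, leaving 0.

0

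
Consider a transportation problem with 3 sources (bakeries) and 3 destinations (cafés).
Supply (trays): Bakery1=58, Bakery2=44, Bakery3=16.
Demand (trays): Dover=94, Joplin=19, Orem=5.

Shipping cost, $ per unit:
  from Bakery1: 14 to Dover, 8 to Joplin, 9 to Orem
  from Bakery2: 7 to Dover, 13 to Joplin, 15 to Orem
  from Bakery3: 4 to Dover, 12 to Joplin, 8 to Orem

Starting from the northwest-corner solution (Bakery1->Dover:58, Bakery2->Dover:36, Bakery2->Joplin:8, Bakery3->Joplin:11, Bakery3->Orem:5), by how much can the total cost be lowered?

295

Current plan cost = 58·14 + 36·7 + 8·13 + 11·12 + 5·8 = $1340.
Optimal plan:
  Bakery1->Dover: 34 trays
  Bakery1->Joplin: 19 trays
  Bakery1->Orem: 5 trays
  Bakery2->Dover: 44 trays
  Bakery3->Dover: 16 trays
Optimal cost = $1045.
Saving = 1340 − 1045 = $295.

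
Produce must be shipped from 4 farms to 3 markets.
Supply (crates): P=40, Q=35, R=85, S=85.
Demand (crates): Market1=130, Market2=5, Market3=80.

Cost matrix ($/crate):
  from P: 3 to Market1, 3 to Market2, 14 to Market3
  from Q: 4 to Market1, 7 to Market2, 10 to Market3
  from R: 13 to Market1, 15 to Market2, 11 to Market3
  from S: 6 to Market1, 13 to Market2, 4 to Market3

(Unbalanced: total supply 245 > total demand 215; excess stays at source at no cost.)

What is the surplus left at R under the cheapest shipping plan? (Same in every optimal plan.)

30

An optimal plan:
  P->Market1: 35 × $3 = $105
  P->Market2: 5 × $3 = $15
  Q->Market1: 35 × $4 = $140
  R->Market3: 55 × $11 = $605
  S->Market1: 60 × $6 = $360
  S->Market3: 25 × $4 = $100
Total cost = $1325.
R ships 55 of its 85, leaving 30.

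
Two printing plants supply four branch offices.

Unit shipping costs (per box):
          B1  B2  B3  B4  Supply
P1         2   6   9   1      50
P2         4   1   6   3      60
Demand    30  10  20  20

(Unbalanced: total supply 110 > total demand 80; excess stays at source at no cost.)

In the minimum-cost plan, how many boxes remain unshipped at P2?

30

An optimal plan:
  P1–B1: 30 boxes
  P1–B4: 20 boxes
  P2–B2: 10 boxes
  P2–B3: 20 boxes
Total cost = 210.
P2 ships 30 of its 60, leaving 30.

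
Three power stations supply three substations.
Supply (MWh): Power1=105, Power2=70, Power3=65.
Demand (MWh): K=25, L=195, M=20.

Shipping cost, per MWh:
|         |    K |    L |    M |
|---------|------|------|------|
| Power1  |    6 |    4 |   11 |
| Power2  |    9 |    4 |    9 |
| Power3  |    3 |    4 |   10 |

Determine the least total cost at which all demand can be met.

One minimum-cost allocation:
  Power1 to L: 105 MWh
  Power2 to L: 50 MWh
  Power2 to M: 20 MWh
  Power3 to K: 25 MWh
  Power3 to L: 40 MWh
Total cost = 1035.

1035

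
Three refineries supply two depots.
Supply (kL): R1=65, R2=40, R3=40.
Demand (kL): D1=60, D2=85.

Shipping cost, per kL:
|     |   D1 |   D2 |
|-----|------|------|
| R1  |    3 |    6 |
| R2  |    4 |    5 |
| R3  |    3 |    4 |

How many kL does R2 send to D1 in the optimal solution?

0

The minimum-cost plan:
  R1 to D1: 60 × 3 = 180
  R1 to D2: 5 × 6 = 30
  R2 to D2: 40 × 5 = 200
  R3 to D2: 40 × 4 = 160
Total cost = 570.
The route R2→D1 is not used.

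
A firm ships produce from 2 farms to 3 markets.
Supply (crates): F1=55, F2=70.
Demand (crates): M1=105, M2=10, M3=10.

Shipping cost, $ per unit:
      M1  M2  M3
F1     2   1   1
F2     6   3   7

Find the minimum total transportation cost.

Optimal allocation:
  F1->M1: 45 × $2 = $90
  F1->M3: 10 × $1 = $10
  F2->M1: 60 × $6 = $360
  F2->M2: 10 × $3 = $30
Total = 90 + 10 + 360 + 30 = $490.

490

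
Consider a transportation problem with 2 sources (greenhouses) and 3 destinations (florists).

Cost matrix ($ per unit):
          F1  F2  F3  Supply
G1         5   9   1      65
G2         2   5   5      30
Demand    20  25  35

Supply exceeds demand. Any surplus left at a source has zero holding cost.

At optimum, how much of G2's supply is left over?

0

Minimum-cost shipments:
  G1->F1: 15 bunches
  G1->F3: 35 bunches
  G2->F1: 5 bunches
  G2->F2: 25 bunches
Total cost = $245.
G2 ships 30 of its 30, leaving 0.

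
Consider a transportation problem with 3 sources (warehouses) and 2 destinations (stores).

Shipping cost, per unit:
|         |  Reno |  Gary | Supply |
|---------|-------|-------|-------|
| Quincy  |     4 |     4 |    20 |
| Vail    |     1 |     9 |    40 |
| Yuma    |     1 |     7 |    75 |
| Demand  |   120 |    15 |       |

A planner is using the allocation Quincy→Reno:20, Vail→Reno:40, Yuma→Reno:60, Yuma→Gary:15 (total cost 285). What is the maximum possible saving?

Current plan cost = 20·4 + 40·1 + 60·1 + 15·7 = 285.
Optimal plan:
  Quincy->Reno: 5 × 4 = 20
  Quincy->Gary: 15 × 4 = 60
  Vail->Reno: 40 × 1 = 40
  Yuma->Reno: 75 × 1 = 75
Optimal cost = 195.
Saving = 285 − 195 = 90.

90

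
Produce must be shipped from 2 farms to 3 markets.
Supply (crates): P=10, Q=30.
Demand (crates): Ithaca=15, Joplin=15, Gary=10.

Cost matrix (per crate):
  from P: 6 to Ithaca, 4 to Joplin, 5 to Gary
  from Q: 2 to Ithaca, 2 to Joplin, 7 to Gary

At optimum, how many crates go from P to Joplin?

The minimum-cost plan:
  P->Gary: 10 × 5 = 50
  Q->Ithaca: 15 × 2 = 30
  Q->Joplin: 15 × 2 = 30
Total cost = 110.
The route P→Joplin is not used.

0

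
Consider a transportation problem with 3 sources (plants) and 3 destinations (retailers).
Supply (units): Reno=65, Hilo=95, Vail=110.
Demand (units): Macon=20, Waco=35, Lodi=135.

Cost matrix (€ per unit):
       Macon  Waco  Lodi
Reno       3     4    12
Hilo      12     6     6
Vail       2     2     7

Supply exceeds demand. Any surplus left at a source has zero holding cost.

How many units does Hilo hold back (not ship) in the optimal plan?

Minimum-cost shipments:
  Hilo->Lodi: 95 units
  Vail->Macon: 20 units
  Vail->Waco: 35 units
  Vail->Lodi: 40 units
Total cost = €960.
Hilo ships 95 of its 95, leaving 0.

0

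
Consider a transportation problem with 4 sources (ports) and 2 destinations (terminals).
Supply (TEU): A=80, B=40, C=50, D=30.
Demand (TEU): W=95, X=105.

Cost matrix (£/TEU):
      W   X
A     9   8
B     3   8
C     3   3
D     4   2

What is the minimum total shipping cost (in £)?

975

An optimal shipping plan:
  A–W: 5 × £9 = £45
  A–X: 75 × £8 = £600
  B–W: 40 × £3 = £120
  C–W: 50 × £3 = £150
  D–X: 30 × £2 = £60
Total = 45 + 600 + 120 + 150 + 60 = £975.
(Supply check: A ships 80; B ships 40; C ships 50; D ships 30.)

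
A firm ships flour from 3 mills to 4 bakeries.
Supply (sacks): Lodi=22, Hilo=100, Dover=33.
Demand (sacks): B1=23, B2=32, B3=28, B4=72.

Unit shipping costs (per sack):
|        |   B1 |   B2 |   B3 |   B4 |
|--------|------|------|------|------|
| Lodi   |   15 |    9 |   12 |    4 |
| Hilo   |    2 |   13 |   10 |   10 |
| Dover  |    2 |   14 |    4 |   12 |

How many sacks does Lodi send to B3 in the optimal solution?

The minimum-cost plan:
  Lodi–B4: 22 × 4 = 88
  Hilo–B1: 18 × 2 = 36
  Hilo–B2: 32 × 13 = 416
  Hilo–B4: 50 × 10 = 500
  Dover–B1: 5 × 2 = 10
  Dover–B3: 28 × 4 = 112
Total cost = 1162.
The route Lodi→B3 is not used.

0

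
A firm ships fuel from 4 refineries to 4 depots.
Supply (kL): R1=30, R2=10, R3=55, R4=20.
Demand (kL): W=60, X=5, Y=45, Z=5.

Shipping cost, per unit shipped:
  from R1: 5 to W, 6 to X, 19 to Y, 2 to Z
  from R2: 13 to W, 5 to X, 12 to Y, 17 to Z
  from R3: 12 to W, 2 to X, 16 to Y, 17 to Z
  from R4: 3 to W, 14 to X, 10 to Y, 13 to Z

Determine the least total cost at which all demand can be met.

One minimum-cost allocation:
  R1→W: 25 kL
  R1→Z: 5 kL
  R2→Y: 10 kL
  R3→W: 15 kL
  R3→X: 5 kL
  R3→Y: 35 kL
  R4→W: 20 kL
Total cost = 1065.
(Supply check: R1 ships 30; R2 ships 10; R3 ships 55; R4 ships 20.)

1065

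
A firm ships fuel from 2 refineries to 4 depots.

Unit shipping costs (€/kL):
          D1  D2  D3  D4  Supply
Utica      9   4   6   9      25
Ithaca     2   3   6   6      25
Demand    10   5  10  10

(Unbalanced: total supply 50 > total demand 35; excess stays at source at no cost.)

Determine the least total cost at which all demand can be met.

One minimum-cost allocation:
  Utica→D3: 10 kL
  Ithaca→D1: 10 kL
  Ithaca→D2: 5 kL
  Ithaca→D4: 10 kL
Total cost = €155.
(Supply check: Utica ships 10; Ithaca ships 25.)

155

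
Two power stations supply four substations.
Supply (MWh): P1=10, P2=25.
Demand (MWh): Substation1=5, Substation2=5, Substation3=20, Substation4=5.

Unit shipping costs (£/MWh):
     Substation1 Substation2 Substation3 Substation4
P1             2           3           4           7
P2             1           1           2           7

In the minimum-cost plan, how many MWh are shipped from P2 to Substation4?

Solving gives:
  P1→Substation1: 5 MWh
  P1→Substation4: 5 MWh
  P2→Substation2: 5 MWh
  P2→Substation3: 20 MWh
Total cost = £90.
The route P2→Substation4 is not used.

0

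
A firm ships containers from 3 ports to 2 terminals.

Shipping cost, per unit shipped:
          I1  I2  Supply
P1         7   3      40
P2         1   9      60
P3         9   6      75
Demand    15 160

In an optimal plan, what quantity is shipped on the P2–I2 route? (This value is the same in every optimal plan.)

Solving gives:
  P1–I2: 40 × 3 = 120
  P2–I1: 15 × 1 = 15
  P2–I2: 45 × 9 = 405
  P3–I2: 75 × 6 = 450
Total cost = 990.
So P2→I2 carries 45 TEU.

45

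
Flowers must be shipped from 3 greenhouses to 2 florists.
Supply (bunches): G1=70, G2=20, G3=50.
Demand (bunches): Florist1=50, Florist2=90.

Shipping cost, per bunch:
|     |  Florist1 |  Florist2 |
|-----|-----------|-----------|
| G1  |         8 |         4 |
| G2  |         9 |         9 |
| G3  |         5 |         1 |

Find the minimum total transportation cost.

A cheapest plan:
  G1–Florist1: 30 × 8 = 240
  G1–Florist2: 40 × 4 = 160
  G2–Florist1: 20 × 9 = 180
  G3–Florist2: 50 × 1 = 50
Total = 240 + 160 + 180 + 50 = 630.

630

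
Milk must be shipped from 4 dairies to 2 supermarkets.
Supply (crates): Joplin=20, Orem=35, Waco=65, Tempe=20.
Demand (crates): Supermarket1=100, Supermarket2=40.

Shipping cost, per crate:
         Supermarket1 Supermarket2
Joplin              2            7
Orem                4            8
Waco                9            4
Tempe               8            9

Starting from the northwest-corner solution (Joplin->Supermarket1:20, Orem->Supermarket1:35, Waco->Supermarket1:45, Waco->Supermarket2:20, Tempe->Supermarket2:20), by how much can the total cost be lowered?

Current plan cost = 20·2 + 35·4 + 45·9 + 20·4 + 20·9 = 845.
Optimal plan:
  Joplin–Supermarket1: 20 × 2 = 40
  Orem–Supermarket1: 35 × 4 = 140
  Waco–Supermarket1: 25 × 9 = 225
  Waco–Supermarket2: 40 × 4 = 160
  Tempe–Supermarket1: 20 × 8 = 160
Optimal cost = 725.
Saving = 845 − 725 = 120.

120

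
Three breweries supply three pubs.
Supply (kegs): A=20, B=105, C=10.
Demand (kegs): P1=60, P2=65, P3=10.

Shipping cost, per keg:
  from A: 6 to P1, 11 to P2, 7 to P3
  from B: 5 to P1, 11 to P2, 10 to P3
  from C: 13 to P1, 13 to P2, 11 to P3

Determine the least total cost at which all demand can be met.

Optimal allocation:
  A–P2: 10 × 11 = 110
  A–P3: 10 × 7 = 70
  B–P1: 60 × 5 = 300
  B–P2: 45 × 11 = 495
  C–P2: 10 × 13 = 130
Total = 110 + 70 + 300 + 495 + 130 = 1105.

1105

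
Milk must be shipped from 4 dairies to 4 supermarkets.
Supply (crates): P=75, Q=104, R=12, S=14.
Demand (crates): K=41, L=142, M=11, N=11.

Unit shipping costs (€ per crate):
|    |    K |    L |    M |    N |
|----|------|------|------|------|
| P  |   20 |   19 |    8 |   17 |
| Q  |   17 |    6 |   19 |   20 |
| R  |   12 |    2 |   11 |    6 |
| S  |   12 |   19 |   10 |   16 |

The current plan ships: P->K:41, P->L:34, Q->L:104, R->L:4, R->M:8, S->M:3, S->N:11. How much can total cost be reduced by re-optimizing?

Current plan cost = 41·20 + 34·19 + 104·6 + 4·2 + 8·11 + 3·10 + 11·16 = €2392.
Optimal plan:
  P->K: 27 × €20 = €540
  P->L: 26 × €19 = €494
  P->M: 11 × €8 = €88
  P->N: 11 × €17 = €187
  Q->L: 104 × €6 = €624
  R->L: 12 × €2 = €24
  S->K: 14 × €12 = €168
Optimal cost = €2125.
Saving = 2392 − 2125 = €267.

267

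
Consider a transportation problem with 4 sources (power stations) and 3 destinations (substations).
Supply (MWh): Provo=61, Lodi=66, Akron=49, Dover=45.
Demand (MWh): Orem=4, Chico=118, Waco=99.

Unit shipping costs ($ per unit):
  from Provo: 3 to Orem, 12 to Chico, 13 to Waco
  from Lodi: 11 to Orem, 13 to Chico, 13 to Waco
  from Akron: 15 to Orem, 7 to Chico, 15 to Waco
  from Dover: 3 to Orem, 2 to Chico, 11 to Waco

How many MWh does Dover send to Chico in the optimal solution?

45

The minimum-cost plan:
  Provo to Orem: 4 × $3 = $12
  Provo to Chico: 24 × $12 = $288
  Provo to Waco: 33 × $13 = $429
  Lodi to Waco: 66 × $13 = $858
  Akron to Chico: 49 × $7 = $343
  Dover to Chico: 45 × $2 = $90
Total cost = $2020.
So Dover→Chico carries 45 MWh.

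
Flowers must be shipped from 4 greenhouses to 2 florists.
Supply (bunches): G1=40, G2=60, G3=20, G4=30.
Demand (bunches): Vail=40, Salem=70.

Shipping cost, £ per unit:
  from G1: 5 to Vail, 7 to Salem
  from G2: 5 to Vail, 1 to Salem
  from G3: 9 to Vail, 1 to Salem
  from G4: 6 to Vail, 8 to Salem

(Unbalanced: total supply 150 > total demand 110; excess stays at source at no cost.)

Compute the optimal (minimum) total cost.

A cheapest plan:
  G1->Vail: 30 × £5 = £150
  G2->Vail: 10 × £5 = £50
  G2->Salem: 50 × £1 = £50
  G3->Salem: 20 × £1 = £20
Total = 150 + 50 + 50 + 20 = £270.

270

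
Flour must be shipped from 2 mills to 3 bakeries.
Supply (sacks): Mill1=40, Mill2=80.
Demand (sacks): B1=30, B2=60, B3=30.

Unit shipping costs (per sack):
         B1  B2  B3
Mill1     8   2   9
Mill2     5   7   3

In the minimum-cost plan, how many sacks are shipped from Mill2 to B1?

The minimum-cost plan:
  Mill1->B2: 40 × 2 = 80
  Mill2->B1: 30 × 5 = 150
  Mill2->B2: 20 × 7 = 140
  Mill2->B3: 30 × 3 = 90
Total cost = 460.
So Mill2→B1 carries 30 sacks.

30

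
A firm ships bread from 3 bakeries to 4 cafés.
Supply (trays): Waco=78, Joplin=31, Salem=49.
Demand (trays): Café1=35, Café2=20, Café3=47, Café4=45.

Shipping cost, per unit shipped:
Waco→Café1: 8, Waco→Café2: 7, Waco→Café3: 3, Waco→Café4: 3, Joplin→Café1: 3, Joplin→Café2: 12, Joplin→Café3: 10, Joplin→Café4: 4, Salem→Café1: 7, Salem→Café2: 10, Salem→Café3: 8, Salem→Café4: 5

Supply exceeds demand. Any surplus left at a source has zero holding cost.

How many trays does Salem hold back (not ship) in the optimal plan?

An optimal plan:
  Waco->Café2: 20 trays
  Waco->Café3: 47 trays
  Waco->Café4: 11 trays
  Joplin->Café1: 31 trays
  Salem->Café1: 4 trays
  Salem->Café4: 34 trays
Total cost = 605.
Salem ships 38 of its 49, leaving 11.

11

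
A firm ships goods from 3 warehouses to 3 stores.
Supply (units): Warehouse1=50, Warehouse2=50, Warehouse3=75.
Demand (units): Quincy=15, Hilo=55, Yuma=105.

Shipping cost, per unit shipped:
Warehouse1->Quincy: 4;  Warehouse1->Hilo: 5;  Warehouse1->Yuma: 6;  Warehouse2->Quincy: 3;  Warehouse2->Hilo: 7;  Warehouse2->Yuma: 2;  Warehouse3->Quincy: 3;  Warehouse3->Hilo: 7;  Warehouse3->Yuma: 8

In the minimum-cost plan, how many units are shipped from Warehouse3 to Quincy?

Optimal shipments:
  Warehouse1–Yuma: 50 × 6 = 300
  Warehouse2–Yuma: 50 × 2 = 100
  Warehouse3–Quincy: 15 × 3 = 45
  Warehouse3–Hilo: 55 × 7 = 385
  Warehouse3–Yuma: 5 × 8 = 40
Total cost = 870.
So Warehouse3→Quincy carries 15 units.

15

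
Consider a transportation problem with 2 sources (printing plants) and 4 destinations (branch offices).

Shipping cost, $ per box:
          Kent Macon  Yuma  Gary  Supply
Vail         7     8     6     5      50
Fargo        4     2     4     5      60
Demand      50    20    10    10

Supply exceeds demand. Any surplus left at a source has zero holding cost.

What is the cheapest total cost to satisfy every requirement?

Optimal allocation:
  Vail–Kent: 10 × $7 = $70
  Vail–Yuma: 10 × $6 = $60
  Vail–Gary: 10 × $5 = $50
  Fargo–Kent: 40 × $4 = $160
  Fargo–Macon: 20 × $2 = $40
Total = 70 + 60 + 50 + 160 + 40 = $380.
(Supply check: Vail ships 30; Fargo ships 60.)

380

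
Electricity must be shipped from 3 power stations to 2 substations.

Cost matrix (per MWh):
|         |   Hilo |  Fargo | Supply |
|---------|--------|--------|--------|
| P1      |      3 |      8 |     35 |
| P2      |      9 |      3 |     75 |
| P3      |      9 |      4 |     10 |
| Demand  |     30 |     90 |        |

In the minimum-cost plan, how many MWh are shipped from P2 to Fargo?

75

The minimum-cost plan:
  P1→Hilo: 30 × 3 = 90
  P1→Fargo: 5 × 8 = 40
  P2→Fargo: 75 × 3 = 225
  P3→Fargo: 10 × 4 = 40
Total cost = 395.
So P2→Fargo carries 75 MWh.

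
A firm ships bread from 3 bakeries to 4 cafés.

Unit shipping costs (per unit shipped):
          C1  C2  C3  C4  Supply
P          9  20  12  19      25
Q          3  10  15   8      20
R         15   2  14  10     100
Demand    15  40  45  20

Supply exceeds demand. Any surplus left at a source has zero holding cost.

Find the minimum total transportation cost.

895

Optimal allocation:
  P–C3: 25 × 12 = 300
  Q–C1: 15 × 3 = 45
  Q–C4: 5 × 8 = 40
  R–C2: 40 × 2 = 80
  R–C3: 20 × 14 = 280
  R–C4: 15 × 10 = 150
Total = 300 + 45 + 40 + 80 + 280 + 150 = 895.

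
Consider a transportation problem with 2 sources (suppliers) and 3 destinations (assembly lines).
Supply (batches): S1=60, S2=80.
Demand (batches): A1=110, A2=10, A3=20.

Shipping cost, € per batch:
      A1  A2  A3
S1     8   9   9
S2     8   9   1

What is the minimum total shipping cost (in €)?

Optimal allocation:
  S1->A1: 50 batches
  S1->A2: 10 batches
  S2->A1: 60 batches
  S2->A3: 20 batches
Total cost = €990.

990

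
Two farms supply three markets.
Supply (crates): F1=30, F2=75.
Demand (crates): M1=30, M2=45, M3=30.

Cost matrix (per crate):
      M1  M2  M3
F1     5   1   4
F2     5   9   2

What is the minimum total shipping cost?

375

A cheapest plan:
  F1->M2: 30 × 1 = 30
  F2->M1: 30 × 5 = 150
  F2->M2: 15 × 9 = 135
  F2->M3: 30 × 2 = 60
Total = 30 + 150 + 135 + 60 = 375.
(Supply check: F1 ships 30; F2 ships 75.)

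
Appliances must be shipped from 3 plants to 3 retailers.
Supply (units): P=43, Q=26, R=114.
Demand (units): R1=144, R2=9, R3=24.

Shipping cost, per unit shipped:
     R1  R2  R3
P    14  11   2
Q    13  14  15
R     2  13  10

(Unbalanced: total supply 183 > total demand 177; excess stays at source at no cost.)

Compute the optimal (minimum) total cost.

A cheapest plan:
  P→R1: 4 units
  P→R2: 9 units
  P→R3: 24 units
  Q→R1: 26 units
  R→R1: 114 units
Total cost = 769.

769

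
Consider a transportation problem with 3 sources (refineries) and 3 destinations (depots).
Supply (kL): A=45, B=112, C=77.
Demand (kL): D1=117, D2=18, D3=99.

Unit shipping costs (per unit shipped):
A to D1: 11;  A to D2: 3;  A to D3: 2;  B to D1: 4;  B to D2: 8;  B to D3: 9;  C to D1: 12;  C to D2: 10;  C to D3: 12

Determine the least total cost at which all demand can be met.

1426

A cheapest plan:
  A to D3: 45 kL
  B to D1: 112 kL
  C to D1: 5 kL
  C to D2: 18 kL
  C to D3: 54 kL
Total cost = 1426.
(Supply check: A ships 45; B ships 112; C ships 77.)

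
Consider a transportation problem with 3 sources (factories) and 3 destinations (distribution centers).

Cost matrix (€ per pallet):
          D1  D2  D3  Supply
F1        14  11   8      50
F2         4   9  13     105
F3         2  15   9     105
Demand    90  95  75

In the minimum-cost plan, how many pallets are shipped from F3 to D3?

25

Optimal shipments:
  F1→D3: 50 × €8 = €400
  F2→D1: 10 × €4 = €40
  F2→D2: 95 × €9 = €855
  F3→D1: 80 × €2 = €160
  F3→D3: 25 × €9 = €225
Total cost = €1680.
So F3→D3 carries 25 pallets.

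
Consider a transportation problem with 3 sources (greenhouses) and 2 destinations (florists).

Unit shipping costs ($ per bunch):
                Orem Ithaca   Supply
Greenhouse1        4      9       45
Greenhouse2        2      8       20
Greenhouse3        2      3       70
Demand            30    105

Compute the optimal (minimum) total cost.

605

One minimum-cost allocation:
  Greenhouse1 to Orem: 10 bunches
  Greenhouse1 to Ithaca: 35 bunches
  Greenhouse2 to Orem: 20 bunches
  Greenhouse3 to Ithaca: 70 bunches
Total cost = $605.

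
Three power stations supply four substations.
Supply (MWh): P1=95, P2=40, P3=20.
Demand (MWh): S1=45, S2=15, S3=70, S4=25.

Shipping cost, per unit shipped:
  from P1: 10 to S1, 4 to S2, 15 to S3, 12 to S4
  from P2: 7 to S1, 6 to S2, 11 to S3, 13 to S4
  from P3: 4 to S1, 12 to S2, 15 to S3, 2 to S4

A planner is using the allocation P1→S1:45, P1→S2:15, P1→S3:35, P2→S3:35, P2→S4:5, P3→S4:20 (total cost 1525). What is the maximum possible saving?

Current plan cost = 45·10 + 15·4 + 35·15 + 35·11 + 5·13 + 20·2 = 1525.
Optimal plan:
  P1->S1: 45 × 10 = 450
  P1->S2: 15 × 4 = 60
  P1->S3: 30 × 15 = 450
  P1->S4: 5 × 12 = 60
  P2->S3: 40 × 11 = 440
  P3->S4: 20 × 2 = 40
Optimal cost = 1500.
Saving = 1525 − 1500 = 25.

25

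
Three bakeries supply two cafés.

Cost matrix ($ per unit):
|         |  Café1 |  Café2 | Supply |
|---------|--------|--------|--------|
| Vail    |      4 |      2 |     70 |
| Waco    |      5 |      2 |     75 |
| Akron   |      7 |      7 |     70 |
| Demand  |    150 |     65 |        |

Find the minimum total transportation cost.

One minimum-cost allocation:
  Vail→Café1: 70 × $4 = $280
  Waco→Café1: 10 × $5 = $50
  Waco→Café2: 65 × $2 = $130
  Akron→Café1: 70 × $7 = $490
Total = 280 + 50 + 130 + 490 = $950.

950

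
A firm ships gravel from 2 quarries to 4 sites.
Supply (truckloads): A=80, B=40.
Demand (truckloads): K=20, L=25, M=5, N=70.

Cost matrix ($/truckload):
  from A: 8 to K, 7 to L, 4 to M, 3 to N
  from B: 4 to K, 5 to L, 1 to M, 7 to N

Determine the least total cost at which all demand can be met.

440

One minimum-cost allocation:
  A→L: 10 × $7 = $70
  A→N: 70 × $3 = $210
  B→K: 20 × $4 = $80
  B→L: 15 × $5 = $75
  B→M: 5 × $1 = $5
Total = 70 + 210 + 80 + 75 + 5 = $440.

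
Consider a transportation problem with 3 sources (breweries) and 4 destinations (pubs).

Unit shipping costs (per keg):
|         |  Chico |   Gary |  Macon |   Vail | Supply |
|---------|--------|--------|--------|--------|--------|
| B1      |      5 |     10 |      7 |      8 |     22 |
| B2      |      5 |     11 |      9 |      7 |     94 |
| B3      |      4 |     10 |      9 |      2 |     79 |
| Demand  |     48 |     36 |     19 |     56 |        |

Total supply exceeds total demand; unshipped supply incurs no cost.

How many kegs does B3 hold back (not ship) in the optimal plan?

Minimum-cost shipments:
  B1 to Gary: 3 × 10 = 30
  B1 to Macon: 19 × 7 = 133
  B2 to Chico: 25 × 5 = 125
  B2 to Gary: 33 × 11 = 363
  B3 to Chico: 23 × 4 = 92
  B3 to Vail: 56 × 2 = 112
Total cost = 855.
B3 ships 79 of its 79, leaving 0.

0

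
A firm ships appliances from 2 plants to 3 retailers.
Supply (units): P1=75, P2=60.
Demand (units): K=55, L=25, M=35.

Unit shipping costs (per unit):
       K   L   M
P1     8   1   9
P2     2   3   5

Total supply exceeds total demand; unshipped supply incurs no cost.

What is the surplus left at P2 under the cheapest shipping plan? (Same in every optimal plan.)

An optimal plan:
  P1->L: 25 units
  P1->M: 30 units
  P2->K: 55 units
  P2->M: 5 units
Total cost = 430.
P2 ships 60 of its 60, leaving 0.

0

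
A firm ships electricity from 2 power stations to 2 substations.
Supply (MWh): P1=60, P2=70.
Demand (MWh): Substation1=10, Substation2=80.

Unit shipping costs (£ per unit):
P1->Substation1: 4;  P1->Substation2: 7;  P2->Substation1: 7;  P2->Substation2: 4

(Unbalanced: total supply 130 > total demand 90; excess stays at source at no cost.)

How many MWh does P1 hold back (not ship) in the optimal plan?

40

An optimal plan:
  P1→Substation1: 10 × £4 = £40
  P1→Substation2: 10 × £7 = £70
  P2→Substation2: 70 × £4 = £280
Total cost = £390.
P1 ships 20 of its 60, leaving 40.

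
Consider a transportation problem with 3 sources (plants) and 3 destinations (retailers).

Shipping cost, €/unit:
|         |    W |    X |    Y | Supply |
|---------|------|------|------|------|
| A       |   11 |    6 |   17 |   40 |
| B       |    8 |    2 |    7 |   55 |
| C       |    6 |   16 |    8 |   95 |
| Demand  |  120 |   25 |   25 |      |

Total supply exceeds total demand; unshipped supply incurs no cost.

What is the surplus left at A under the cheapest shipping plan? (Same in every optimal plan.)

20

An optimal plan:
  A to W: 20 × €11 = €220
  B to W: 5 × €8 = €40
  B to X: 25 × €2 = €50
  B to Y: 25 × €7 = €175
  C to W: 95 × €6 = €570
Total cost = €1055.
A ships 20 of its 40, leaving 20.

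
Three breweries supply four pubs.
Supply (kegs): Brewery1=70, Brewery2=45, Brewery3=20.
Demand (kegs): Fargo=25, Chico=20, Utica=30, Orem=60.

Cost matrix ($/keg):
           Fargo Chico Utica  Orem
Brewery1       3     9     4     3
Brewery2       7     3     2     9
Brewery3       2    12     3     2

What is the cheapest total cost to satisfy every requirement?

365

Optimal allocation:
  Brewery1–Fargo: 5 × $3 = $15
  Brewery1–Utica: 5 × $4 = $20
  Brewery1–Orem: 60 × $3 = $180
  Brewery2–Chico: 20 × $3 = $60
  Brewery2–Utica: 25 × $2 = $50
  Brewery3–Fargo: 20 × $2 = $40
Total = 15 + 20 + 180 + 60 + 50 + 40 = $365.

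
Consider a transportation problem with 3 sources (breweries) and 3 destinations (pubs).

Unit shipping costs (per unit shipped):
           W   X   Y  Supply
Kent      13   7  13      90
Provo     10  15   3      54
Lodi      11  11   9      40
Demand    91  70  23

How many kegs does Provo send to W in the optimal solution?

31

Optimal shipments:
  Kent→W: 20 kegs
  Kent→X: 70 kegs
  Provo→W: 31 kegs
  Provo→Y: 23 kegs
  Lodi→W: 40 kegs
Total cost = 1569.
So Provo→W carries 31 kegs.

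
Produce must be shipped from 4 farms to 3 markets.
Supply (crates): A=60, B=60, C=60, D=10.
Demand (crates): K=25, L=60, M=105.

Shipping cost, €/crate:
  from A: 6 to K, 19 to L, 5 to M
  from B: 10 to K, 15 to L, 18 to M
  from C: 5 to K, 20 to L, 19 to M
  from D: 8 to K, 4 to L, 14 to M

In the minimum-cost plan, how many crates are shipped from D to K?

Optimal shipments:
  A->M: 60 × €5 = €300
  B->L: 50 × €15 = €750
  B->M: 10 × €18 = €180
  C->K: 25 × €5 = €125
  C->M: 35 × €19 = €665
  D->L: 10 × €4 = €40
Total cost = €2060.
The route D→K is not used.

0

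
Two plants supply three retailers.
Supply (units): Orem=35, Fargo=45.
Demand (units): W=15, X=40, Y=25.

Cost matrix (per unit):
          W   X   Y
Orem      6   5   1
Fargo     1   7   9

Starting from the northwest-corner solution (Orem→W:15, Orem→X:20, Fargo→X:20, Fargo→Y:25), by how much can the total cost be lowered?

Current plan cost = 15·6 + 20·5 + 20·7 + 25·9 = 555.
Optimal plan:
  Orem→X: 10 × 5 = 50
  Orem→Y: 25 × 1 = 25
  Fargo→W: 15 × 1 = 15
  Fargo→X: 30 × 7 = 210
Optimal cost = 300.
Saving = 555 − 300 = 255.

255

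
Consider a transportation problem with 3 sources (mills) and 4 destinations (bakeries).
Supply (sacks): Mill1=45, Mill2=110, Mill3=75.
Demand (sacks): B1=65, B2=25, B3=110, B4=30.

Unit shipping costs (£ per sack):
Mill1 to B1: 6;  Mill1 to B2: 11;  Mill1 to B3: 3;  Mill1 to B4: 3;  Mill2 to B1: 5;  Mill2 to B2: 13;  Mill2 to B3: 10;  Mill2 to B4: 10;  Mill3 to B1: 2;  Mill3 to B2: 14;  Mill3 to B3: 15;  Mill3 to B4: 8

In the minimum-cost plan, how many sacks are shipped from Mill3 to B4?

The minimum-cost plan:
  Mill1→B3: 25 × £3 = £75
  Mill1→B4: 20 × £3 = £60
  Mill2→B2: 25 × £13 = £325
  Mill2→B3: 85 × £10 = £850
  Mill3→B1: 65 × £2 = £130
  Mill3→B4: 10 × £8 = £80
Total cost = £1520.
So Mill3→B4 carries 10 sacks.

10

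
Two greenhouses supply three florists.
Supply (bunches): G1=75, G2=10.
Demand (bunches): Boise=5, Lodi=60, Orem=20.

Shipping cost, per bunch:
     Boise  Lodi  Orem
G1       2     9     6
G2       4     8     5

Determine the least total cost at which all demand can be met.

One minimum-cost allocation:
  G1–Boise: 5 bunches
  G1–Lodi: 60 bunches
  G1–Orem: 10 bunches
  G2–Orem: 10 bunches
Total cost = 660.

660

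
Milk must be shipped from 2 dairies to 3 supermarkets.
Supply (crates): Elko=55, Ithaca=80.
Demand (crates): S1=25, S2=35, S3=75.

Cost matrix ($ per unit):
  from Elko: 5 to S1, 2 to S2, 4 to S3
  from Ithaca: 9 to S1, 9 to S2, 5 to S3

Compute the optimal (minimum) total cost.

An optimal shipping plan:
  Elko to S1: 20 × $5 = $100
  Elko to S2: 35 × $2 = $70
  Ithaca to S1: 5 × $9 = $45
  Ithaca to S3: 75 × $5 = $375
Total = 100 + 70 + 45 + 375 = $590.
(Supply check: Elko ships 55; Ithaca ships 80.)

590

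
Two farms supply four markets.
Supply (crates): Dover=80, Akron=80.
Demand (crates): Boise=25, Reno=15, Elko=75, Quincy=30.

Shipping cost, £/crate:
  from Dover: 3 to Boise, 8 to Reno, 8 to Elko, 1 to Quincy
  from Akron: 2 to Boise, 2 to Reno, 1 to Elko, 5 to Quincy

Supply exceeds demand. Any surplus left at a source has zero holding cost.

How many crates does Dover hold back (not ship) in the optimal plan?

An optimal plan:
  Dover→Boise: 25 × £3 = £75
  Dover→Reno: 10 × £8 = £80
  Dover→Quincy: 30 × £1 = £30
  Akron→Reno: 5 × £2 = £10
  Akron→Elko: 75 × £1 = £75
Total cost = £270.
Dover ships 65 of its 80, leaving 15.

15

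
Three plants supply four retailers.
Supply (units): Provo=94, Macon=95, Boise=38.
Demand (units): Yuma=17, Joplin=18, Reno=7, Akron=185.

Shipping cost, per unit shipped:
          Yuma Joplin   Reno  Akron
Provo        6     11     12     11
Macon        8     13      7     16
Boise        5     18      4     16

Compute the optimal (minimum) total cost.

2837

An optimal shipping plan:
  Provo→Akron: 94 × 11 = 1034
  Macon→Joplin: 18 × 13 = 234
  Macon→Akron: 77 × 16 = 1232
  Boise→Yuma: 17 × 5 = 85
  Boise→Reno: 7 × 4 = 28
  Boise→Akron: 14 × 16 = 224
Total = 1034 + 234 + 1232 + 85 + 28 + 224 = 2837.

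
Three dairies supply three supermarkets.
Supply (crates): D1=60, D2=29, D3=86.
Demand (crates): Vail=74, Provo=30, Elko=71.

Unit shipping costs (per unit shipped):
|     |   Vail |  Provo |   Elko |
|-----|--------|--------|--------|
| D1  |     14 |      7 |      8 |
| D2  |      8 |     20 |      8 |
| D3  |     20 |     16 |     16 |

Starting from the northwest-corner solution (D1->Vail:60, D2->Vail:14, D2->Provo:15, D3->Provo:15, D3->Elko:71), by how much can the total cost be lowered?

Current plan cost = 60·14 + 14·8 + 15·20 + 15·16 + 71·16 = 2628.
Optimal plan:
  D1 to Provo: 30 × 7 = 210
  D1 to Elko: 30 × 8 = 240
  D2 to Vail: 29 × 8 = 232
  D3 to Vail: 45 × 20 = 900
  D3 to Elko: 41 × 16 = 656
Optimal cost = 2238.
Saving = 2628 − 2238 = 390.

390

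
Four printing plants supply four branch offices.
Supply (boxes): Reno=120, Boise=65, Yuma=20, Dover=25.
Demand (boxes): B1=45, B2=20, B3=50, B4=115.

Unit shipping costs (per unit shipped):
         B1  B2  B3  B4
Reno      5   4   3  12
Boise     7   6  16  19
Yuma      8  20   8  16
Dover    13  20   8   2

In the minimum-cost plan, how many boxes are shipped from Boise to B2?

Solving gives:
  Reno–B3: 50 × 3 = 150
  Reno–B4: 70 × 12 = 840
  Boise–B1: 45 × 7 = 315
  Boise–B2: 20 × 6 = 120
  Yuma–B4: 20 × 16 = 320
  Dover–B4: 25 × 2 = 50
Total cost = 1795.
So Boise→B2 carries 20 boxes.

20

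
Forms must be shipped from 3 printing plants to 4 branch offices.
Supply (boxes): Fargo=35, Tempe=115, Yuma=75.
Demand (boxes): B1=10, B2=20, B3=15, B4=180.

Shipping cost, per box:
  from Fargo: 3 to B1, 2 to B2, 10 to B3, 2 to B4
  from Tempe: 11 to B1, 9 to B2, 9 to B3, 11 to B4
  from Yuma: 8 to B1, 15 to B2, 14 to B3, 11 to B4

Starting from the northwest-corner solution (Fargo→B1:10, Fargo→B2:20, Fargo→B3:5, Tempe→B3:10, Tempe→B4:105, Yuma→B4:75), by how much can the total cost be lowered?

Current plan cost = 10·3 + 20·2 + 5·10 + 10·9 + 105·11 + 75·11 = 2190.
Optimal plan:
  Fargo->B4: 35 × 2 = 70
  Tempe->B2: 20 × 9 = 180
  Tempe->B3: 15 × 9 = 135
  Tempe->B4: 80 × 11 = 880
  Yuma->B1: 10 × 8 = 80
  Yuma->B4: 65 × 11 = 715
Optimal cost = 2060.
Saving = 2190 − 2060 = 130.

130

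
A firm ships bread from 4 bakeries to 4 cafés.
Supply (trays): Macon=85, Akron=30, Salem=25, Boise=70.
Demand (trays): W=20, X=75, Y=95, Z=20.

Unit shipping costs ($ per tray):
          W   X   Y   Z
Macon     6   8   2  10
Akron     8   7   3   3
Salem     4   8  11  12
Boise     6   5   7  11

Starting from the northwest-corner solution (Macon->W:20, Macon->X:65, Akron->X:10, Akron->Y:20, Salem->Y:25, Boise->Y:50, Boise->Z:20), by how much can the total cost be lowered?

885

Current plan cost = 20·6 + 65·8 + 10·7 + 20·3 + 25·11 + 50·7 + 20·11 = $1615.
Optimal plan:
  Macon->Y: 85 × $2 = $170
  Akron->Y: 10 × $3 = $30
  Akron->Z: 20 × $3 = $60
  Salem->W: 20 × $4 = $80
  Salem->X: 5 × $8 = $40
  Boise->X: 70 × $5 = $350
Optimal cost = $730.
Saving = 1615 − 730 = $885.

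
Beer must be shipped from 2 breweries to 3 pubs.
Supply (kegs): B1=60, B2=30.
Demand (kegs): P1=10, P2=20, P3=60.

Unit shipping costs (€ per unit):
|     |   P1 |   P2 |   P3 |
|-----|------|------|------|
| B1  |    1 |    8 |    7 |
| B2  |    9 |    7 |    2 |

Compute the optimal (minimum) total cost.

Optimal allocation:
  B1→P1: 10 × €1 = €10
  B1→P2: 20 × €8 = €160
  B1→P3: 30 × €7 = €210
  B2→P3: 30 × €2 = €60
Total = 10 + 160 + 210 + 60 = €440.

440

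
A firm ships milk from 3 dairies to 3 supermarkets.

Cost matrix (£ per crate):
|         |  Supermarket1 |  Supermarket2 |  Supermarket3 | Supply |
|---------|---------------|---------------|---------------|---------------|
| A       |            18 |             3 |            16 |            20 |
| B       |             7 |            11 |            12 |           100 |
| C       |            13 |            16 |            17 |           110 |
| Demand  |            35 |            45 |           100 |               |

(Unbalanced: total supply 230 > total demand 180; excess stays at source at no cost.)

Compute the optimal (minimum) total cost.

2080

An optimal shipping plan:
  A to Supermarket2: 20 × £3 = £60
  B to Supermarket1: 35 × £7 = £245
  B to Supermarket2: 25 × £11 = £275
  B to Supermarket3: 40 × £12 = £480
  C to Supermarket3: 60 × £17 = £1020
Total = 60 + 245 + 275 + 480 + 1020 = £2080.
(Supply check: A ships 20; B ships 100; C ships 60.)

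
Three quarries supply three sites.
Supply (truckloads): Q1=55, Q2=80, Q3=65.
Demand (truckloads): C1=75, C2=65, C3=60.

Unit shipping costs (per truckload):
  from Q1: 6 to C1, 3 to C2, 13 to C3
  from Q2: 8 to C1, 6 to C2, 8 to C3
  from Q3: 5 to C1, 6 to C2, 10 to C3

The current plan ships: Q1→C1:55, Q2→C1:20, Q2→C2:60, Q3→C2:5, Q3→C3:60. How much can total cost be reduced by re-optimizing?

Current plan cost = 55·6 + 20·8 + 60·6 + 5·6 + 60·10 = 1480.
Optimal plan:
  Q1 to C2: 55 × 3 = 165
  Q2 to C1: 10 × 8 = 80
  Q2 to C2: 10 × 6 = 60
  Q2 to C3: 60 × 8 = 480
  Q3 to C1: 65 × 5 = 325
Optimal cost = 1110.
Saving = 1480 − 1110 = 370.

370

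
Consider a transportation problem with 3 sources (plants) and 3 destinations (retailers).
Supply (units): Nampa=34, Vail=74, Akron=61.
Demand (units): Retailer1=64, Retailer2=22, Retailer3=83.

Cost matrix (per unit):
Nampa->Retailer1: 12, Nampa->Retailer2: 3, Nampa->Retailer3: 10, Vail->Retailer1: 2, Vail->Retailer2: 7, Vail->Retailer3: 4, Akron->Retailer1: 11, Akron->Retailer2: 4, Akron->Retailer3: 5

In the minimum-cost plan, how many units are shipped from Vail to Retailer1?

64

The minimum-cost plan:
  Nampa–Retailer2: 22 units
  Nampa–Retailer3: 12 units
  Vail–Retailer1: 64 units
  Vail–Retailer3: 10 units
  Akron–Retailer3: 61 units
Total cost = 659.
So Vail→Retailer1 carries 64 units.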